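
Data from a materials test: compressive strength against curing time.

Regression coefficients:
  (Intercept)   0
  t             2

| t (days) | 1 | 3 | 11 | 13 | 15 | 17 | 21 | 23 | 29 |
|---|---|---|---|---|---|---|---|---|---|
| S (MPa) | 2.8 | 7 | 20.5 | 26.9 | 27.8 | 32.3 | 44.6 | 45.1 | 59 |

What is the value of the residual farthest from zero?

t=1: Ŝ = 2·1 = 2; e = 2.8 − 2 = 0.8
t=3: Ŝ = 2·3 = 6; e = 7 − 6 = 1
t=11: Ŝ = 2·11 = 22; e = 20.5 − 22 = -1.5
t=13: Ŝ = 2·13 = 26; e = 26.9 − 26 = 0.9
t=15: Ŝ = 2·15 = 30; e = 27.8 − 30 = -2.2
t=17: Ŝ = 2·17 = 34; e = 32.3 − 34 = -1.7
t=21: Ŝ = 2·21 = 42; e = 44.6 − 42 = 2.6
t=23: Ŝ = 2·23 = 46; e = 45.1 − 46 = -0.9
t=29: Ŝ = 2·29 = 58; e = 59 − 58 = 1
Largest |e| is 2.6 at t = 21, residual 2.6.

e = 2.6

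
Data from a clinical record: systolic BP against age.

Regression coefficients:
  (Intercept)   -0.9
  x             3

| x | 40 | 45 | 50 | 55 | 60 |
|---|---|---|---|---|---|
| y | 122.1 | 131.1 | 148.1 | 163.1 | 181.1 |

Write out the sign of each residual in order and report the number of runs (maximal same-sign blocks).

x=40: ŷ = -0.9 + 3·40 = 119.1; r = 122.1 − 119.1 = 3
x=45: ŷ = -0.9 + 3·45 = 134.1; r = 131.1 − 134.1 = -3
x=50: ŷ = -0.9 + 3·50 = 149.1; r = 148.1 − 149.1 = -1
x=55: ŷ = -0.9 + 3·55 = 164.1; r = 163.1 − 164.1 = -1
x=60: ŷ = -0.9 + 3·60 = 179.1; r = 181.1 − 179.1 = 2
Signs: + − − − +
Runs: +×1, −×3, +×1 → 3

3 runs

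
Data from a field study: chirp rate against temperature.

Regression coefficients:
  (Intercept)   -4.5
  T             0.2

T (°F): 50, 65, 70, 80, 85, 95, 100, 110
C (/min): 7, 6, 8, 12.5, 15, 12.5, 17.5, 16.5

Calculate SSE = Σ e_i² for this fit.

T=50: Ĉ = -4.5 + 0.2·50 = 5.5; e = 7 − 5.5 = 1.5
T=65: Ĉ = -4.5 + 0.2·65 = 8.5; e = 6 − 8.5 = -2.5
T=70: Ĉ = -4.5 + 0.2·70 = 9.5; e = 8 − 9.5 = -1.5
T=80: Ĉ = -4.5 + 0.2·80 = 11.5; e = 12.5 − 11.5 = 1
T=85: Ĉ = -4.5 + 0.2·85 = 12.5; e = 15 − 12.5 = 2.5
T=95: Ĉ = -4.5 + 0.2·95 = 14.5; e = 12.5 − 14.5 = -2
T=100: Ĉ = -4.5 + 0.2·100 = 15.5; e = 17.5 − 15.5 = 2
T=110: Ĉ = -4.5 + 0.2·110 = 17.5; e = 16.5 − 17.5 = -1
SSE = 2.25 + 6.25 + 2.25 + 1 + 6.25 + 4 + 4 + 1 = 27

SSE = 27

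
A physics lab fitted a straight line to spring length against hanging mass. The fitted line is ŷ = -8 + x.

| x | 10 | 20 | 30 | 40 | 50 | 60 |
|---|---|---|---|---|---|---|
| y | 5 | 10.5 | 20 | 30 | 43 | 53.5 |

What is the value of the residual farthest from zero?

x=10: ŷ = -8 + 10 = 2; e = 5 − 2 = 3
x=20: ŷ = -8 + 20 = 12; e = 10.5 − 12 = -1.5
x=30: ŷ = -8 + 30 = 22; e = 20 − 22 = -2
x=40: ŷ = -8 + 40 = 32; e = 30 − 32 = -2
x=50: ŷ = -8 + 50 = 42; e = 43 − 42 = 1
x=60: ŷ = -8 + 60 = 52; e = 53.5 − 52 = 1.5
Largest |e| is 3 at x = 10, residual 3.

e = 3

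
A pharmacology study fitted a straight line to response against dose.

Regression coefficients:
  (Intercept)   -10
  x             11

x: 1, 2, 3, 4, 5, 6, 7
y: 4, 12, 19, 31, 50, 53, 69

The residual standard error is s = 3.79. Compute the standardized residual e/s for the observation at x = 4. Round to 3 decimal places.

-0.792

ŷ = -10 + 11·4 = 34
e = 31 − 34 = -3
e/s = -3 / 3.79 = -0.792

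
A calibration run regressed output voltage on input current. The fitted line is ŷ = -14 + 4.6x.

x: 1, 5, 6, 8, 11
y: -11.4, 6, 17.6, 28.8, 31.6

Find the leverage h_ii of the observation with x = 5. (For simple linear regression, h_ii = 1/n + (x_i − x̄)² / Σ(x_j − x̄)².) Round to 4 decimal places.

x̄ = (1 + 5 + 6 + 8 + 11)/5 = 6.2
Σ(x − x̄)² = 27.04 + 1.44 + 0.04 + 3.24 + 23.04 = 54.8
h = 1/5 + (-1.2)²/54.8 = 0.2 + 0.0262774 = 0.2263

h = 0.2263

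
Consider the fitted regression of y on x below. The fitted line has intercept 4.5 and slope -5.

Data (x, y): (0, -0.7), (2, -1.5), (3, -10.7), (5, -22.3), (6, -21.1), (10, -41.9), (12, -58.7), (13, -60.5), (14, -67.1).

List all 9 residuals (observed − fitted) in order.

-5.2, 4, -0.2, -1.8, 4.4, 3.6, -3.2, 0, -1.6

x=0: ŷ = 4.5 − 5·0 = 4.5; e = -0.7 − 4.5 = -5.2
x=2: ŷ = 4.5 − 5·2 = -5.5; e = -1.5 − (-5.5) = 4
x=3: ŷ = 4.5 − 5·3 = -10.5; e = -10.7 − (-10.5) = -0.2
x=5: ŷ = 4.5 − 5·5 = -20.5; e = -22.3 − (-20.5) = -1.8
x=6: ŷ = 4.5 − 5·6 = -25.5; e = -21.1 − (-25.5) = 4.4
x=10: ŷ = 4.5 − 5·10 = -45.5; e = -41.9 − (-45.5) = 3.6
x=12: ŷ = 4.5 − 5·12 = -55.5; e = -58.7 − (-55.5) = -3.2
x=13: ŷ = 4.5 − 5·13 = -60.5; e = -60.5 − (-60.5) = 0
x=14: ŷ = 4.5 − 5·14 = -65.5; e = -67.1 − (-65.5) = -1.6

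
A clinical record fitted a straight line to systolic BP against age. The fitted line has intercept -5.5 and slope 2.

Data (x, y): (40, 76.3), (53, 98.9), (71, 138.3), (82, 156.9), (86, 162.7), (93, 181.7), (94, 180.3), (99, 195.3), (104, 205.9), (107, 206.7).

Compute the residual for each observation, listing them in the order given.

1.8, -1.6, 1.8, -1.6, -3.8, 1.2, -2.2, 2.8, 3.4, -1.8

x=40: ŷ = -5.5 + 2·40 = 74.5; r = 76.3 − 74.5 = 1.8
x=53: ŷ = -5.5 + 2·53 = 100.5; r = 98.9 − 100.5 = -1.6
x=71: ŷ = -5.5 + 2·71 = 136.5; r = 138.3 − 136.5 = 1.8
x=82: ŷ = -5.5 + 2·82 = 158.5; r = 156.9 − 158.5 = -1.6
x=86: ŷ = -5.5 + 2·86 = 166.5; r = 162.7 − 166.5 = -3.8
x=93: ŷ = -5.5 + 2·93 = 180.5; r = 181.7 − 180.5 = 1.2
x=94: ŷ = -5.5 + 2·94 = 182.5; r = 180.3 − 182.5 = -2.2
x=99: ŷ = -5.5 + 2·99 = 192.5; r = 195.3 − 192.5 = 2.8
x=104: ŷ = -5.5 + 2·104 = 202.5; r = 205.9 − 202.5 = 3.4
x=107: ŷ = -5.5 + 2·107 = 208.5; r = 206.7 − 208.5 = -1.8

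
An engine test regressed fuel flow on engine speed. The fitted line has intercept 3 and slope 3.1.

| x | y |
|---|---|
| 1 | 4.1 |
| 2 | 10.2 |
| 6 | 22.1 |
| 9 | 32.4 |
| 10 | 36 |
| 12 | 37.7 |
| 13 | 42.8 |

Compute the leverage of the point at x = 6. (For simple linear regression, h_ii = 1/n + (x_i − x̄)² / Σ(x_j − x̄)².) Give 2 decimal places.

h = 0.16

x̄ = (1 + 2 + 6 + 9 + 10 + 12 + 13)/7 = 7.57143
Σ(x − x̄)² = 43.1837 + 31.0408 + 2.46939 + 2.04082 + 5.89796 + 19.6122 + 29.4694 = 133.714
h = 1/7 + (-1.57143)²/133.714 = 0.142857 + 0.0184676 = 0.16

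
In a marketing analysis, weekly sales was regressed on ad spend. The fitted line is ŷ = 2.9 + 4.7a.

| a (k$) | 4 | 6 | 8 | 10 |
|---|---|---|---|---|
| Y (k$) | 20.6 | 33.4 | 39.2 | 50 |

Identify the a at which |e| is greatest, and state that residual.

a=4: ŷ = 2.9 + 4.7·4 = 21.7; e = 20.6 − 21.7 = -1.1
a=6: ŷ = 2.9 + 4.7·6 = 31.1; e = 33.4 − 31.1 = 2.3
a=8: ŷ = 2.9 + 4.7·8 = 40.5; e = 39.2 − 40.5 = -1.3
a=10: ŷ = 2.9 + 4.7·10 = 49.9; e = 50 − 49.9 = 0.1
Largest |e| is 2.3 at a = 6, residual 2.3.

a = 6, e = 2.3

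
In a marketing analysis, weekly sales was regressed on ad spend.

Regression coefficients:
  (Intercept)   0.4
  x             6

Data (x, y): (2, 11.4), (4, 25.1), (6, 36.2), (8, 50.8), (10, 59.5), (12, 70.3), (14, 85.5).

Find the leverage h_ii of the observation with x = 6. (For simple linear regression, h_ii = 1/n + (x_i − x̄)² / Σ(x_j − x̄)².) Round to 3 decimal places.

h = 0.179

x̄ = (2 + 4 + 6 + 8 + 10 + 12 + 14)/7 = 8
Σ(x − x̄)² = 36 + 16 + 4 + 0 + 4 + 16 + 36 = 112
h = 1/7 + (-2)²/112 = 0.142857 + 0.0357143 = 0.179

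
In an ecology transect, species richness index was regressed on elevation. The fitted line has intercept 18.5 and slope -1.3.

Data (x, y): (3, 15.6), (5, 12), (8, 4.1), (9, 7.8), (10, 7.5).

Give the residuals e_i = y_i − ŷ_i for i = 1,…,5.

x=3: ŷ = 18.5 − 1.3·3 = 14.6; e = 15.6 − 14.6 = 1
x=5: ŷ = 18.5 − 1.3·5 = 12; e = 12 − 12 = 0
x=8: ŷ = 18.5 − 1.3·8 = 8.1; e = 4.1 − 8.1 = -4
x=9: ŷ = 18.5 − 1.3·9 = 6.8; e = 7.8 − 6.8 = 1
x=10: ŷ = 18.5 − 1.3·10 = 5.5; e = 7.5 − 5.5 = 2

1, 0, -4, 1, 2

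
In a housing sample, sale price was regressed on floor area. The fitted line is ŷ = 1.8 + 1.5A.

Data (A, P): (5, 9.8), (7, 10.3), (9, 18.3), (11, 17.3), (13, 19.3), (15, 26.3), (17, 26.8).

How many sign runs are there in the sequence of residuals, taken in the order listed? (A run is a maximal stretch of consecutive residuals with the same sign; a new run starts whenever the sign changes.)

6 runs

A=5: ŷ = 1.8 + 1.5·5 = 9.3; r = 9.8 − 9.3 = 0.5
A=7: ŷ = 1.8 + 1.5·7 = 12.3; r = 10.3 − 12.3 = -2
A=9: ŷ = 1.8 + 1.5·9 = 15.3; r = 18.3 − 15.3 = 3
A=11: ŷ = 1.8 + 1.5·11 = 18.3; r = 17.3 − 18.3 = -1
A=13: ŷ = 1.8 + 1.5·13 = 21.3; r = 19.3 − 21.3 = -2
A=15: ŷ = 1.8 + 1.5·15 = 24.3; r = 26.3 − 24.3 = 2
A=17: ŷ = 1.8 + 1.5·17 = 27.3; r = 26.8 − 27.3 = -0.5
Signs: + − + − − + −
Runs: +×1, −×1, +×1, −×2, +×1, −×1 → 6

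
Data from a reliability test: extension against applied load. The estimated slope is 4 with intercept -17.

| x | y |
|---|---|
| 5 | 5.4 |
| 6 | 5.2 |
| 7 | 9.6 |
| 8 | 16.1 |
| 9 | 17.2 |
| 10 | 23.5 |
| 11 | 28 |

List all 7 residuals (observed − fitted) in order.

x=5: ŷ = -17 + 4·5 = 3; r = 5.4 − 3 = 2.4
x=6: ŷ = -17 + 4·6 = 7; r = 5.2 − 7 = -1.8
x=7: ŷ = -17 + 4·7 = 11; r = 9.6 − 11 = -1.4
x=8: ŷ = -17 + 4·8 = 15; r = 16.1 − 15 = 1.1
x=9: ŷ = -17 + 4·9 = 19; r = 17.2 − 19 = -1.8
x=10: ŷ = -17 + 4·10 = 23; r = 23.5 − 23 = 0.5
x=11: ŷ = -17 + 4·11 = 27; r = 28 − 27 = 1

2.4, -1.8, -1.4, 1.1, -1.8, 0.5, 1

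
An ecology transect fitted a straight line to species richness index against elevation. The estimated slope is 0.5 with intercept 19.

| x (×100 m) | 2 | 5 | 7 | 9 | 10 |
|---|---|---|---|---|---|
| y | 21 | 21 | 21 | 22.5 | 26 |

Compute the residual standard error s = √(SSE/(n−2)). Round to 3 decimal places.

x=2: ŷ = 19 + 0.5·2 = 20; r = 21 − 20 = 1
x=5: ŷ = 19 + 0.5·5 = 21.5; r = 21 − 21.5 = -0.5
x=7: ŷ = 19 + 0.5·7 = 22.5; r = 21 − 22.5 = -1.5
x=9: ŷ = 19 + 0.5·9 = 23.5; r = 22.5 − 23.5 = -1
x=10: ŷ = 19 + 0.5·10 = 24; r = 26 − 24 = 2
SSE = 1 + 0.25 + 2.25 + 1 + 4 = 8.5
s = √(8.5/3) = √2.83333 ≈ 1.683

s = 1.683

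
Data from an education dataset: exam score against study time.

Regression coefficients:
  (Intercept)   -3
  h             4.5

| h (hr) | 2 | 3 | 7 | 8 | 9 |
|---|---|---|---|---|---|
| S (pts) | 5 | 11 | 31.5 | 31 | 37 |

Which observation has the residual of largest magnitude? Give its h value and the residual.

h=2: ŷ = -3 + 4.5·2 = 6; e = 5 − 6 = -1
h=3: ŷ = -3 + 4.5·3 = 10.5; e = 11 − 10.5 = 0.5
h=7: ŷ = -3 + 4.5·7 = 28.5; e = 31.5 − 28.5 = 3
h=8: ŷ = -3 + 4.5·8 = 33; e = 31 − 33 = -2
h=9: ŷ = -3 + 4.5·9 = 37.5; e = 37 − 37.5 = -0.5
Largest |e| is 3 at h = 7, residual 3.

h = 7, e = 3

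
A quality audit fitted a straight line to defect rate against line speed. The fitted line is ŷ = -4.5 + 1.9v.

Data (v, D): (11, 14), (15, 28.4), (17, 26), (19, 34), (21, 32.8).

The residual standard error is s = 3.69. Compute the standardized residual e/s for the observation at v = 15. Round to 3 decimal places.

ŷ = -4.5 + 1.9·15 = 24
e = 28.4 − 24 = 4.4
e/s = 4.4 / 3.69 = 1.192

1.192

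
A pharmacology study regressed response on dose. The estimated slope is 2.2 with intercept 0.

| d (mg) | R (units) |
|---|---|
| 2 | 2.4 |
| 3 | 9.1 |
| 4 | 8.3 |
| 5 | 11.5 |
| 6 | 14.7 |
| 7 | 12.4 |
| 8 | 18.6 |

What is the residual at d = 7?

R̂ = 2.2·7 = 15.4
e = 12.4 − 15.4 = -3

e = -3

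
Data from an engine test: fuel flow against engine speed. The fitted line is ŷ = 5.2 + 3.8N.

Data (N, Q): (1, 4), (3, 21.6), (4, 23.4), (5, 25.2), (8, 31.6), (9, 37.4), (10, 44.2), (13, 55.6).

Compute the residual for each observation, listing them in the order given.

N=1: ŷ = 5.2 + 3.8·1 = 9; r = 4 − 9 = -5
N=3: ŷ = 5.2 + 3.8·3 = 16.6; r = 21.6 − 16.6 = 5
N=4: ŷ = 5.2 + 3.8·4 = 20.4; r = 23.4 − 20.4 = 3
N=5: ŷ = 5.2 + 3.8·5 = 24.2; r = 25.2 − 24.2 = 1
N=8: ŷ = 5.2 + 3.8·8 = 35.6; r = 31.6 − 35.6 = -4
N=9: ŷ = 5.2 + 3.8·9 = 39.4; r = 37.4 − 39.4 = -2
N=10: ŷ = 5.2 + 3.8·10 = 43.2; r = 44.2 − 43.2 = 1
N=13: ŷ = 5.2 + 3.8·13 = 54.6; r = 55.6 − 54.6 = 1

-5, 5, 3, 1, -4, -2, 1, 1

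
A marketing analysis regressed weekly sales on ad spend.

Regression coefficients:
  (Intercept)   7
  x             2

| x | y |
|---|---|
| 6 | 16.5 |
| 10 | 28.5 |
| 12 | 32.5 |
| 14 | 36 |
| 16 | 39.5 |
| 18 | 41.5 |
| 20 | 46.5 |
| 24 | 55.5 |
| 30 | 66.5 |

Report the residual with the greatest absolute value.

r = -2.5

x=6: ŷ = 7 + 2·6 = 19; r = 16.5 − 19 = -2.5
x=10: ŷ = 7 + 2·10 = 27; r = 28.5 − 27 = 1.5
x=12: ŷ = 7 + 2·12 = 31; r = 32.5 − 31 = 1.5
x=14: ŷ = 7 + 2·14 = 35; r = 36 − 35 = 1
x=16: ŷ = 7 + 2·16 = 39; r = 39.5 − 39 = 0.5
x=18: ŷ = 7 + 2·18 = 43; r = 41.5 − 43 = -1.5
x=20: ŷ = 7 + 2·20 = 47; r = 46.5 − 47 = -0.5
x=24: ŷ = 7 + 2·24 = 55; r = 55.5 − 55 = 0.5
x=30: ŷ = 7 + 2·30 = 67; r = 66.5 − 67 = -0.5
Largest |r| is 2.5 at x = 6, residual -2.5.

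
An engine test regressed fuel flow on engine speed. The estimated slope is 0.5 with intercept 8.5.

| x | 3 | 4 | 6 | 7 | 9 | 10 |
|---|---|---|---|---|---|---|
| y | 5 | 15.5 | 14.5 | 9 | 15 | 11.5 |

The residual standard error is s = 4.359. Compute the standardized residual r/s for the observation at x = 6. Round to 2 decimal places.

ŷ = 8.5 + 0.5·6 = 11.5
r = 14.5 − 11.5 = 3
r/s = 3 / 4.359 = 0.69

0.69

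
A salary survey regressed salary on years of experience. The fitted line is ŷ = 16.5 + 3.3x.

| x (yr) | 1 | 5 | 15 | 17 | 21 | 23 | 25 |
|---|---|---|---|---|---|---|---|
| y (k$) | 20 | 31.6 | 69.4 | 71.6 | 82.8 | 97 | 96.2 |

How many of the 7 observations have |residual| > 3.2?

x=1: ŷ = 16.5 + 3.3·1 = 19.8; e = 20 − 19.8 = 0.2
x=5: ŷ = 16.5 + 3.3·5 = 33; e = 31.6 − 33 = -1.4
x=15: ŷ = 16.5 + 3.3·15 = 66; e = 69.4 − 66 = 3.4
x=17: ŷ = 16.5 + 3.3·17 = 72.6; e = 71.6 − 72.6 = -1
x=21: ŷ = 16.5 + 3.3·21 = 85.8; e = 82.8 − 85.8 = -3
x=23: ŷ = 16.5 + 3.3·23 = 92.4; e = 97 − 92.4 = 4.6
x=25: ŷ = 16.5 + 3.3·25 = 99; e = 96.2 − 99 = -2.8
|e| > 3.2: x=15 (|e|=3.4), x=23 (|e|=4.6) → 2

2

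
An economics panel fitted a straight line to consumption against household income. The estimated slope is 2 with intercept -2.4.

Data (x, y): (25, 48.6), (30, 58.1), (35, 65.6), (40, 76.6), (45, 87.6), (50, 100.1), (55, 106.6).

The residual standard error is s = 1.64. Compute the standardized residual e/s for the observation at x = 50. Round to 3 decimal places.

ŷ = -2.4 + 2·50 = 97.6
e = 100.1 − 97.6 = 2.5
e/s = 2.5 / 1.64 = 1.524

1.524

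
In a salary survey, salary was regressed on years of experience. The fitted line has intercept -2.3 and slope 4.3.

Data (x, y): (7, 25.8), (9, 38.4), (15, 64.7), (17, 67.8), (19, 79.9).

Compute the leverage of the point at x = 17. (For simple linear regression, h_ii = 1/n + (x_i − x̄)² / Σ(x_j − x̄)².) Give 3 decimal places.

x̄ = (7 + 9 + 15 + 17 + 19)/5 = 13.4
Σ(x − x̄)² = 40.96 + 19.36 + 2.56 + 12.96 + 31.36 = 107.2
h = 1/5 + (3.6)²/107.2 = 0.2 + 0.120896 = 0.321

h = 0.321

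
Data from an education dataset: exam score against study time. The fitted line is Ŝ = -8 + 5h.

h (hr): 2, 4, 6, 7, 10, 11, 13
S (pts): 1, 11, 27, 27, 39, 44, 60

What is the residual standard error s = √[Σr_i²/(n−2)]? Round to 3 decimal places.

h=2: Ŝ = -8 + 5·2 = 2; r = 1 − 2 = -1
h=4: Ŝ = -8 + 5·4 = 12; r = 11 − 12 = -1
h=6: Ŝ = -8 + 5·6 = 22; r = 27 − 22 = 5
h=7: Ŝ = -8 + 5·7 = 27; r = 27 − 27 = 0
h=10: Ŝ = -8 + 5·10 = 42; r = 39 − 42 = -3
h=11: Ŝ = -8 + 5·11 = 47; r = 44 − 47 = -3
h=13: Ŝ = -8 + 5·13 = 57; r = 60 − 57 = 3
SSE = 1 + 1 + 25 + 0 + 9 + 9 + 9 = 54
s = √(54/5) = √10.8 ≈ 3.286

s = 3.286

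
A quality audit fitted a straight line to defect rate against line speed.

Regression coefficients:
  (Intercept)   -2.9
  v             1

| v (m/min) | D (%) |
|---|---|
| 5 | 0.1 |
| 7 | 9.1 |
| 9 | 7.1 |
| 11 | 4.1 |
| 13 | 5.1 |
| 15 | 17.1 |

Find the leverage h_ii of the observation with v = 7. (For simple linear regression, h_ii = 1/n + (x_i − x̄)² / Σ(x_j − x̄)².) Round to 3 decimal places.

h = 0.295

v̄ = (5 + 7 + 9 + 11 + 13 + 15)/6 = 10
Σ(v − v̄)² = 25 + 9 + 1 + 1 + 9 + 25 = 70
h = 1/6 + (-3)²/70 = 0.166667 + 0.128571 = 0.295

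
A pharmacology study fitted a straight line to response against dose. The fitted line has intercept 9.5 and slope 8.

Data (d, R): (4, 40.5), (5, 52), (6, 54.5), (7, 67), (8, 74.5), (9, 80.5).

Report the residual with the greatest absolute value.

e = -3

d=4: R̂ = 9.5 + 8·4 = 41.5; e = 40.5 − 41.5 = -1
d=5: R̂ = 9.5 + 8·5 = 49.5; e = 52 − 49.5 = 2.5
d=6: R̂ = 9.5 + 8·6 = 57.5; e = 54.5 − 57.5 = -3
d=7: R̂ = 9.5 + 8·7 = 65.5; e = 67 − 65.5 = 1.5
d=8: R̂ = 9.5 + 8·8 = 73.5; e = 74.5 − 73.5 = 1
d=9: R̂ = 9.5 + 8·9 = 81.5; e = 80.5 − 81.5 = -1
Largest |e| is 3 at d = 6, residual -3.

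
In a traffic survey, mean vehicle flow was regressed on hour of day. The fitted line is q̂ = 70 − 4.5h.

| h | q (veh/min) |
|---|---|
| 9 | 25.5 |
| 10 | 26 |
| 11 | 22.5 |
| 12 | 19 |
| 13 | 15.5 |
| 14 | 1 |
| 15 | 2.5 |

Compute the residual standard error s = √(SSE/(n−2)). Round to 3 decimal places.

h=9: q̂ = 70 − 4.5·9 = 29.5; e = 25.5 − 29.5 = -4
h=10: q̂ = 70 − 4.5·10 = 25; e = 26 − 25 = 1
h=11: q̂ = 70 − 4.5·11 = 20.5; e = 22.5 − 20.5 = 2
h=12: q̂ = 70 − 4.5·12 = 16; e = 19 − 16 = 3
h=13: q̂ = 70 − 4.5·13 = 11.5; e = 15.5 − 11.5 = 4
h=14: q̂ = 70 − 4.5·14 = 7; e = 1 − 7 = -6
h=15: q̂ = 70 − 4.5·15 = 2.5; e = 2.5 − 2.5 = 0
SSE = 16 + 1 + 4 + 9 + 16 + 36 + 0 = 82
s = √(82/5) = √16.4 ≈ 4.050

s = 4.050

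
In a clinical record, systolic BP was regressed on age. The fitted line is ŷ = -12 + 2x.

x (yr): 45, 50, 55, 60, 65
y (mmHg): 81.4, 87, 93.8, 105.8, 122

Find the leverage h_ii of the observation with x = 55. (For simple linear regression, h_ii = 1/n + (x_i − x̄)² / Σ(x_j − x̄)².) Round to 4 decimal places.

x̄ = (45 + 50 + 55 + 60 + 65)/5 = 55
Σ(x − x̄)² = 100 + 25 + 0 + 25 + 100 = 250
h = 1/5 + (0)²/250 = 0.2 + 0 = 0.2000

h = 0.2000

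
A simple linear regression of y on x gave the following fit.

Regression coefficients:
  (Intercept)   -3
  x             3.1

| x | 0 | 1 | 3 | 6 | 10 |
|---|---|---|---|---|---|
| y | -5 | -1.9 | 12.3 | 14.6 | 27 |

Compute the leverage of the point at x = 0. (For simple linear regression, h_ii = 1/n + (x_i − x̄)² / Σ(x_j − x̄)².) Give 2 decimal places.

h = 0.44

x̄ = (0 + 1 + 3 + 6 + 10)/5 = 4
Σ(x − x̄)² = 16 + 9 + 1 + 4 + 36 = 66
h = 1/5 + (-4)²/66 = 0.2 + 0.242424 = 0.44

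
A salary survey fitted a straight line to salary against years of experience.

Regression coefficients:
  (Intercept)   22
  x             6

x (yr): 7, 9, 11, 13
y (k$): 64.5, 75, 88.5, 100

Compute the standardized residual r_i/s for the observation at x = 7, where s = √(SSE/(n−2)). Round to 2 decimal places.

0.58

x=7: ŷ = 22 + 6·7 = 64; r = 64.5 − 64 = 0.5
x=9: ŷ = 22 + 6·9 = 76; r = 75 − 76 = -1
x=11: ŷ = 22 + 6·11 = 88; r = 88.5 − 88 = 0.5
x=13: ŷ = 22 + 6·13 = 100; r = 100 − 100 = 0
SSE = 0.25 + 1 + 0.25 + 0 = 1.5
s = √(1.5/2) = 0.866025
r/s = 0.5 / 0.866025 = 0.58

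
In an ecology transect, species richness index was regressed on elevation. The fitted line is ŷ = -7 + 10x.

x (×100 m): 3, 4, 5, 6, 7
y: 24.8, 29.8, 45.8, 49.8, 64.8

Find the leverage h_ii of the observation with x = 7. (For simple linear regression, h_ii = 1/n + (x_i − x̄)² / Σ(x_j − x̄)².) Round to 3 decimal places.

x̄ = (3 + 4 + 5 + 6 + 7)/5 = 5
Σ(x − x̄)² = 4 + 1 + 0 + 1 + 4 = 10
h = 1/5 + (2)²/10 = 0.2 + 0.4 = 0.600

h = 0.600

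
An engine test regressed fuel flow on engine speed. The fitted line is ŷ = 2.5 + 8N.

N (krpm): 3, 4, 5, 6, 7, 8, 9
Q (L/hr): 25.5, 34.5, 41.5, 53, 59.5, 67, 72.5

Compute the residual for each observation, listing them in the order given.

N=3: ŷ = 2.5 + 8·3 = 26.5; r = 25.5 − 26.5 = -1
N=4: ŷ = 2.5 + 8·4 = 34.5; r = 34.5 − 34.5 = 0
N=5: ŷ = 2.5 + 8·5 = 42.5; r = 41.5 − 42.5 = -1
N=6: ŷ = 2.5 + 8·6 = 50.5; r = 53 − 50.5 = 2.5
N=7: ŷ = 2.5 + 8·7 = 58.5; r = 59.5 − 58.5 = 1
N=8: ŷ = 2.5 + 8·8 = 66.5; r = 67 − 66.5 = 0.5
N=9: ŷ = 2.5 + 8·9 = 74.5; r = 72.5 − 74.5 = -2

-1, 0, -1, 2.5, 1, 0.5, -2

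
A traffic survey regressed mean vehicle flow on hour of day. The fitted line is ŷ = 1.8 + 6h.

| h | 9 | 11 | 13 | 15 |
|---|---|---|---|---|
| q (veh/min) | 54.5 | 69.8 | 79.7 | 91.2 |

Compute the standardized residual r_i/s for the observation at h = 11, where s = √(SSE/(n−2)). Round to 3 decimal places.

h=9: ŷ = 1.8 + 6·9 = 55.8; r = 54.5 − 55.8 = -1.3
h=11: ŷ = 1.8 + 6·11 = 67.8; r = 69.8 − 67.8 = 2
h=13: ŷ = 1.8 + 6·13 = 79.8; r = 79.7 − 79.8 = -0.1
h=15: ŷ = 1.8 + 6·15 = 91.8; r = 91.2 − 91.8 = -0.6
SSE = 1.69 + 4 + 0.01 + 0.36 = 6.06
s = √(6.06/2) = 1.74069
r/s = 2 / 1.74069 = 1.149

1.149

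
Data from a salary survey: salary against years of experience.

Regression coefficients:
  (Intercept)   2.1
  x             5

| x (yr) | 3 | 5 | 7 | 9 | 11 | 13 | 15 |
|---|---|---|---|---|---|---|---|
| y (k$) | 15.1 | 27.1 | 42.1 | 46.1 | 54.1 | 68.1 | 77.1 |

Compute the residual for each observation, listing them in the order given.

x=3: ŷ = 2.1 + 5·3 = 17.1; r = 15.1 − 17.1 = -2
x=5: ŷ = 2.1 + 5·5 = 27.1; r = 27.1 − 27.1 = 0
x=7: ŷ = 2.1 + 5·7 = 37.1; r = 42.1 − 37.1 = 5
x=9: ŷ = 2.1 + 5·9 = 47.1; r = 46.1 − 47.1 = -1
x=11: ŷ = 2.1 + 5·11 = 57.1; r = 54.1 − 57.1 = -3
x=13: ŷ = 2.1 + 5·13 = 67.1; r = 68.1 − 67.1 = 1
x=15: ŷ = 2.1 + 5·15 = 77.1; r = 77.1 − 77.1 = 0

-2, 0, 5, -1, -3, 1, 0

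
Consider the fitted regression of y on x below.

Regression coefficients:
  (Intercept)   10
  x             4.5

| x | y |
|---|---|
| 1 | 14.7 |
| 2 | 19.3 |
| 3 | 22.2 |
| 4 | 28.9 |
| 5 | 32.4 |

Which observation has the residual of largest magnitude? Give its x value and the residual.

x=1: ŷ = 10 + 4.5·1 = 14.5; r = 14.7 − 14.5 = 0.2
x=2: ŷ = 10 + 4.5·2 = 19; r = 19.3 − 19 = 0.3
x=3: ŷ = 10 + 4.5·3 = 23.5; r = 22.2 − 23.5 = -1.3
x=4: ŷ = 10 + 4.5·4 = 28; r = 28.9 − 28 = 0.9
x=5: ŷ = 10 + 4.5·5 = 32.5; r = 32.4 − 32.5 = -0.1
Largest |r| is 1.3 at x = 3, residual -1.3.

x = 3, r = -1.3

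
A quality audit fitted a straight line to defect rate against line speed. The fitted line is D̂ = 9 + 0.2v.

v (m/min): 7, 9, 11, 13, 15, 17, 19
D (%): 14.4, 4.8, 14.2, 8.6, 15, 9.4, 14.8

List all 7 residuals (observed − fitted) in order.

v=7: D̂ = 9 + 0.2·7 = 10.4; r = 14.4 − 10.4 = 4
v=9: D̂ = 9 + 0.2·9 = 10.8; r = 4.8 − 10.8 = -6
v=11: D̂ = 9 + 0.2·11 = 11.2; r = 14.2 − 11.2 = 3
v=13: D̂ = 9 + 0.2·13 = 11.6; r = 8.6 − 11.6 = -3
v=15: D̂ = 9 + 0.2·15 = 12; r = 15 − 12 = 3
v=17: D̂ = 9 + 0.2·17 = 12.4; r = 9.4 − 12.4 = -3
v=19: D̂ = 9 + 0.2·19 = 12.8; r = 14.8 − 12.8 = 2

4, -6, 3, -3, 3, -3, 2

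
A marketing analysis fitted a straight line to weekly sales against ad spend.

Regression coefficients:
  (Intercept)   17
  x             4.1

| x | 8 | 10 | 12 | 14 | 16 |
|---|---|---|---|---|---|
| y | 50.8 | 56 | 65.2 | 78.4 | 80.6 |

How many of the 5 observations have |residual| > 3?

1

x=8: ŷ = 17 + 4.1·8 = 49.8; e = 50.8 − 49.8 = 1
x=10: ŷ = 17 + 4.1·10 = 58; e = 56 − 58 = -2
x=12: ŷ = 17 + 4.1·12 = 66.2; e = 65.2 − 66.2 = -1
x=14: ŷ = 17 + 4.1·14 = 74.4; e = 78.4 − 74.4 = 4
x=16: ŷ = 17 + 4.1·16 = 82.6; e = 80.6 − 82.6 = -2
|e| > 3: x=14 (|e|=4) → 1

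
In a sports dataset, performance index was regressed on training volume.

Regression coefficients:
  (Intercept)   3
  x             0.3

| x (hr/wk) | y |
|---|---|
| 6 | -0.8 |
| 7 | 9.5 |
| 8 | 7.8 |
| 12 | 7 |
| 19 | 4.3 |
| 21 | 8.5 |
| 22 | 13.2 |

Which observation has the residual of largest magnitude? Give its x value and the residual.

x=6: ŷ = 3 + 0.3·6 = 4.8; e = -0.8 − 4.8 = -5.6
x=7: ŷ = 3 + 0.3·7 = 5.1; e = 9.5 − 5.1 = 4.4
x=8: ŷ = 3 + 0.3·8 = 5.4; e = 7.8 − 5.4 = 2.4
x=12: ŷ = 3 + 0.3·12 = 6.6; e = 7 − 6.6 = 0.4
x=19: ŷ = 3 + 0.3·19 = 8.7; e = 4.3 − 8.7 = -4.4
x=21: ŷ = 3 + 0.3·21 = 9.3; e = 8.5 − 9.3 = -0.8
x=22: ŷ = 3 + 0.3·22 = 9.6; e = 13.2 − 9.6 = 3.6
Largest |e| is 5.6 at x = 6, residual -5.6.

x = 6, e = -5.6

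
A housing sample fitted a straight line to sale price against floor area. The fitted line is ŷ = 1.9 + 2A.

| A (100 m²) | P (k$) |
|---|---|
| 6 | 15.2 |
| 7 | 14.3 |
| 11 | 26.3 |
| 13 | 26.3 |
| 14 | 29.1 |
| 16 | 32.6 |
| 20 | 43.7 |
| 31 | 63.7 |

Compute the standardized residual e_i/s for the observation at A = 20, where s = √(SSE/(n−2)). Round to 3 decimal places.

A=6: ŷ = 1.9 + 2·6 = 13.9; e = 15.2 − 13.9 = 1.3
A=7: ŷ = 1.9 + 2·7 = 15.9; e = 14.3 − 15.9 = -1.6
A=11: ŷ = 1.9 + 2·11 = 23.9; e = 26.3 − 23.9 = 2.4
A=13: ŷ = 1.9 + 2·13 = 27.9; e = 26.3 − 27.9 = -1.6
A=14: ŷ = 1.9 + 2·14 = 29.9; e = 29.1 − 29.9 = -0.8
A=16: ŷ = 1.9 + 2·16 = 33.9; e = 32.6 − 33.9 = -1.3
A=20: ŷ = 1.9 + 2·20 = 41.9; e = 43.7 − 41.9 = 1.8
A=31: ŷ = 1.9 + 2·31 = 63.9; e = 63.7 − 63.9 = -0.2
SSE = 1.69 + 2.56 + 5.76 + 2.56 + 0.64 + 1.69 + 3.24 + 0.04 = 18.18
s = √(18.18/6) = 1.74069
e/s = 1.8 / 1.74069 = 1.034

1.034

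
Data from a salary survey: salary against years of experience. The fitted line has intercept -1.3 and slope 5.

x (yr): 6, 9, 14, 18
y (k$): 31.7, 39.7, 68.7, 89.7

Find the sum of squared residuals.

SSE = 26

x=6: ŷ = -1.3 + 5·6 = 28.7; r = 31.7 − 28.7 = 3
x=9: ŷ = -1.3 + 5·9 = 43.7; r = 39.7 − 43.7 = -4
x=14: ŷ = -1.3 + 5·14 = 68.7; r = 68.7 − 68.7 = 0
x=18: ŷ = -1.3 + 5·18 = 88.7; r = 89.7 − 88.7 = 1
SSE = 9 + 16 + 0 + 1 = 26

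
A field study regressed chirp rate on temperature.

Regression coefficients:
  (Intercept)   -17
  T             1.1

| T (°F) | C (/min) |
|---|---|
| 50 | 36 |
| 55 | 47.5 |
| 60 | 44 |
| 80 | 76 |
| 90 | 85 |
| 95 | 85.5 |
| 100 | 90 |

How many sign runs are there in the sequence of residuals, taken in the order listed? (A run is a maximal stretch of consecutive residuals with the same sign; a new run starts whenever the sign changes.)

T=50: Ĉ = -17 + 1.1·50 = 38; r = 36 − 38 = -2
T=55: Ĉ = -17 + 1.1·55 = 43.5; r = 47.5 − 43.5 = 4
T=60: Ĉ = -17 + 1.1·60 = 49; r = 44 − 49 = -5
T=80: Ĉ = -17 + 1.1·80 = 71; r = 76 − 71 = 5
T=90: Ĉ = -17 + 1.1·90 = 82; r = 85 − 82 = 3
T=95: Ĉ = -17 + 1.1·95 = 87.5; r = 85.5 − 87.5 = -2
T=100: Ĉ = -17 + 1.1·100 = 93; r = 90 − 93 = -3
Signs: − + − + + − −
Runs: −×1, +×1, −×1, +×2, −×2 → 5

5 runs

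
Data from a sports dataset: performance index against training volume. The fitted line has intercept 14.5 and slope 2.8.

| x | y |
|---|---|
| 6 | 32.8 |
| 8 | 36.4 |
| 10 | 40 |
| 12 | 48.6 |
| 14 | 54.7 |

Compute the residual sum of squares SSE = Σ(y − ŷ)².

x=6: ŷ = 14.5 + 2.8·6 = 31.3; e = 32.8 − 31.3 = 1.5
x=8: ŷ = 14.5 + 2.8·8 = 36.9; e = 36.4 − 36.9 = -0.5
x=10: ŷ = 14.5 + 2.8·10 = 42.5; e = 40 − 42.5 = -2.5
x=12: ŷ = 14.5 + 2.8·12 = 48.1; e = 48.6 − 48.1 = 0.5
x=14: ŷ = 14.5 + 2.8·14 = 53.7; e = 54.7 − 53.7 = 1
SSE = 2.25 + 0.25 + 6.25 + 0.25 + 1 = 10

SSE = 10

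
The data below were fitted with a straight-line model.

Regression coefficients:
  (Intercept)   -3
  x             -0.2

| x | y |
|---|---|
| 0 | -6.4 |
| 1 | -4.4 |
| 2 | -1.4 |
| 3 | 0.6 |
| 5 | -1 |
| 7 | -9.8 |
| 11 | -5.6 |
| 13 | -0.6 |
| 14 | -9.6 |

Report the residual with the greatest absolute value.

e = -5.4

x=0: ŷ = -3 − 0.2·0 = -3; e = -6.4 − (-3) = -3.4
x=1: ŷ = -3 − 0.2·1 = -3.2; e = -4.4 − (-3.2) = -1.2
x=2: ŷ = -3 − 0.2·2 = -3.4; e = -1.4 − (-3.4) = 2
x=3: ŷ = -3 − 0.2·3 = -3.6; e = 0.6 − (-3.6) = 4.2
x=5: ŷ = -3 − 0.2·5 = -4; e = -1 − (-4) = 3
x=7: ŷ = -3 − 0.2·7 = -4.4; e = -9.8 − (-4.4) = -5.4
x=11: ŷ = -3 − 0.2·11 = -5.2; e = -5.6 − (-5.2) = -0.4
x=13: ŷ = -3 − 0.2·13 = -5.6; e = -0.6 − (-5.6) = 5
x=14: ŷ = -3 − 0.2·14 = -5.8; e = -9.6 − (-5.8) = -3.8
Largest |e| is 5.4 at x = 7, residual -5.4.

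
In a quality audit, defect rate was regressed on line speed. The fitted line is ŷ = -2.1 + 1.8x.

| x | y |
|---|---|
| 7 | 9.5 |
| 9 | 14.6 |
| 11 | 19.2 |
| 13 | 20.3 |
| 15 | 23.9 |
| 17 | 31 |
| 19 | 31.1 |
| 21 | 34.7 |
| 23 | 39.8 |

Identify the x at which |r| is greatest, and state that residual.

x = 17, r = 2.5

x=7: ŷ = -2.1 + 1.8·7 = 10.5; r = 9.5 − 10.5 = -1
x=9: ŷ = -2.1 + 1.8·9 = 14.1; r = 14.6 − 14.1 = 0.5
x=11: ŷ = -2.1 + 1.8·11 = 17.7; r = 19.2 − 17.7 = 1.5
x=13: ŷ = -2.1 + 1.8·13 = 21.3; r = 20.3 − 21.3 = -1
x=15: ŷ = -2.1 + 1.8·15 = 24.9; r = 23.9 − 24.9 = -1
x=17: ŷ = -2.1 + 1.8·17 = 28.5; r = 31 − 28.5 = 2.5
x=19: ŷ = -2.1 + 1.8·19 = 32.1; r = 31.1 − 32.1 = -1
x=21: ŷ = -2.1 + 1.8·21 = 35.7; r = 34.7 − 35.7 = -1
x=23: ŷ = -2.1 + 1.8·23 = 39.3; r = 39.8 − 39.3 = 0.5
Largest |r| is 2.5 at x = 17, residual 2.5.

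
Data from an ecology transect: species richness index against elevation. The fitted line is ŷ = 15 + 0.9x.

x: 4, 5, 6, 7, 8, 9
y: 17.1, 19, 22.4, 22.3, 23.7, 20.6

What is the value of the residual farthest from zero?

x=4: ŷ = 15 + 0.9·4 = 18.6; r = 17.1 − 18.6 = -1.5
x=5: ŷ = 15 + 0.9·5 = 19.5; r = 19 − 19.5 = -0.5
x=6: ŷ = 15 + 0.9·6 = 20.4; r = 22.4 − 20.4 = 2
x=7: ŷ = 15 + 0.9·7 = 21.3; r = 22.3 − 21.3 = 1
x=8: ŷ = 15 + 0.9·8 = 22.2; r = 23.7 − 22.2 = 1.5
x=9: ŷ = 15 + 0.9·9 = 23.1; r = 20.6 − 23.1 = -2.5
Largest |r| is 2.5 at x = 9, residual -2.5.

r = -2.5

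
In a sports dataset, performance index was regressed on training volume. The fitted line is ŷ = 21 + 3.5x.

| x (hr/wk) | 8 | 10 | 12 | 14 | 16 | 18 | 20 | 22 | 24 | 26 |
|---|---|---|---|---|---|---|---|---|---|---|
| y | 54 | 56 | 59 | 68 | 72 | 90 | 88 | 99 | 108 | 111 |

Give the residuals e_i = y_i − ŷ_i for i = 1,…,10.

5, 0, -4, -2, -5, 6, -3, 1, 3, -1

x=8: ŷ = 21 + 3.5·8 = 49; e = 54 − 49 = 5
x=10: ŷ = 21 + 3.5·10 = 56; e = 56 − 56 = 0
x=12: ŷ = 21 + 3.5·12 = 63; e = 59 − 63 = -4
x=14: ŷ = 21 + 3.5·14 = 70; e = 68 − 70 = -2
x=16: ŷ = 21 + 3.5·16 = 77; e = 72 − 77 = -5
x=18: ŷ = 21 + 3.5·18 = 84; e = 90 − 84 = 6
x=20: ŷ = 21 + 3.5·20 = 91; e = 88 − 91 = -3
x=22: ŷ = 21 + 3.5·22 = 98; e = 99 − 98 = 1
x=24: ŷ = 21 + 3.5·24 = 105; e = 108 − 105 = 3
x=26: ŷ = 21 + 3.5·26 = 112; e = 111 − 112 = -1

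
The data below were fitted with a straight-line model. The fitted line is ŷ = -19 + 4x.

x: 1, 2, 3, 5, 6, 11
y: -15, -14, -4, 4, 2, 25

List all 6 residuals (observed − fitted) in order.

0, -3, 3, 3, -3, 0

x=1: ŷ = -19 + 4·1 = -15; r = -15 − (-15) = 0
x=2: ŷ = -19 + 4·2 = -11; r = -14 − (-11) = -3
x=3: ŷ = -19 + 4·3 = -7; r = -4 − (-7) = 3
x=5: ŷ = -19 + 4·5 = 1; r = 4 − 1 = 3
x=6: ŷ = -19 + 4·6 = 5; r = 2 − 5 = -3
x=11: ŷ = -19 + 4·11 = 25; r = 25 − 25 = 0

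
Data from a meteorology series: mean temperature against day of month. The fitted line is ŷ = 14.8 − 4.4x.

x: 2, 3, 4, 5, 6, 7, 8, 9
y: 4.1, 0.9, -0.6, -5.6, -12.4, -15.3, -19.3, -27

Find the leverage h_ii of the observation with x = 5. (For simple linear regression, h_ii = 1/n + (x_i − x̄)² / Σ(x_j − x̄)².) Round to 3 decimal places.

x̄ = (2 + 3 + 4 + 5 + 6 + 7 + 8 + 9)/8 = 5.5
Σ(x − x̄)² = 12.25 + 6.25 + 2.25 + 0.25 + 0.25 + 2.25 + 6.25 + 12.25 = 42
h = 1/8 + (-0.5)²/42 = 0.125 + 0.00595238 = 0.131

h = 0.131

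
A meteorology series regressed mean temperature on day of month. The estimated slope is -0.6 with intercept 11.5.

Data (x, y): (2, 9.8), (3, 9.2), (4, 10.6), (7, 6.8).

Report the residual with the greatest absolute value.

x=2: ŷ = 11.5 − 0.6·2 = 10.3; r = 9.8 − 10.3 = -0.5
x=3: ŷ = 11.5 − 0.6·3 = 9.7; r = 9.2 − 9.7 = -0.5
x=4: ŷ = 11.5 − 0.6·4 = 9.1; r = 10.6 − 9.1 = 1.5
x=7: ŷ = 11.5 − 0.6·7 = 7.3; r = 6.8 − 7.3 = -0.5
Largest |r| is 1.5 at x = 4, residual 1.5.

r = 1.5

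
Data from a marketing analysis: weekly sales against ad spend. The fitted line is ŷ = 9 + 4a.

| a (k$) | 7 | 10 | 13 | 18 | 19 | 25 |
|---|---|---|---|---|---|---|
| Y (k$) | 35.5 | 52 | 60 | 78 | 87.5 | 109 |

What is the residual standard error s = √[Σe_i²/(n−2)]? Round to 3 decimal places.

s = 2.622

a=7: ŷ = 9 + 4·7 = 37; e = 35.5 − 37 = -1.5
a=10: ŷ = 9 + 4·10 = 49; e = 52 − 49 = 3
a=13: ŷ = 9 + 4·13 = 61; e = 60 − 61 = -1
a=18: ŷ = 9 + 4·18 = 81; e = 78 − 81 = -3
a=19: ŷ = 9 + 4·19 = 85; e = 87.5 − 85 = 2.5
a=25: ŷ = 9 + 4·25 = 109; e = 109 − 109 = 0
SSE = 2.25 + 9 + 1 + 9 + 6.25 + 0 = 27.5
s = √(27.5/4) = √6.875 ≈ 2.622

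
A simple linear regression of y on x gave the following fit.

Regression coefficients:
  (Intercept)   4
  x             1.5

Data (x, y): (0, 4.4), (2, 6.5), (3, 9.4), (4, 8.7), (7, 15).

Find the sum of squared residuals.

SSE = 3.16

x=0: ŷ = 4 + 1.5·0 = 4; e = 4.4 − 4 = 0.4
x=2: ŷ = 4 + 1.5·2 = 7; e = 6.5 − 7 = -0.5
x=3: ŷ = 4 + 1.5·3 = 8.5; e = 9.4 − 8.5 = 0.9
x=4: ŷ = 4 + 1.5·4 = 10; e = 8.7 − 10 = -1.3
x=7: ŷ = 4 + 1.5·7 = 14.5; e = 15 − 14.5 = 0.5
SSE = 0.16 + 0.25 + 0.81 + 1.69 + 0.25 = 3.16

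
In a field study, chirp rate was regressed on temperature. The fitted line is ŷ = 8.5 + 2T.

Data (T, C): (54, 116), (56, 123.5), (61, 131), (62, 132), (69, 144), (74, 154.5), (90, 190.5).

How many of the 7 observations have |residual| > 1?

T=54: ŷ = 8.5 + 2·54 = 116.5; e = 116 − 116.5 = -0.5
T=56: ŷ = 8.5 + 2·56 = 120.5; e = 123.5 − 120.5 = 3
T=61: ŷ = 8.5 + 2·61 = 130.5; e = 131 − 130.5 = 0.5
T=62: ŷ = 8.5 + 2·62 = 132.5; e = 132 − 132.5 = -0.5
T=69: ŷ = 8.5 + 2·69 = 146.5; e = 144 − 146.5 = -2.5
T=74: ŷ = 8.5 + 2·74 = 156.5; e = 154.5 − 156.5 = -2
T=90: ŷ = 8.5 + 2·90 = 188.5; e = 190.5 − 188.5 = 2
|e| > 1: T=56 (|e|=3), T=69 (|e|=2.5), T=74 (|e|=2), T=90 (|e|=2) → 4

4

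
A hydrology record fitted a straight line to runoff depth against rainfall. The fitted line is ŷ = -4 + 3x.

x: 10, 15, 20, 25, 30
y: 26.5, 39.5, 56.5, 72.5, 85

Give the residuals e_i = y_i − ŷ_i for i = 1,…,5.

0.5, -1.5, 0.5, 1.5, -1

x=10: ŷ = -4 + 3·10 = 26; e = 26.5 − 26 = 0.5
x=15: ŷ = -4 + 3·15 = 41; e = 39.5 − 41 = -1.5
x=20: ŷ = -4 + 3·20 = 56; e = 56.5 − 56 = 0.5
x=25: ŷ = -4 + 3·25 = 71; e = 72.5 − 71 = 1.5
x=30: ŷ = -4 + 3·30 = 86; e = 85 − 86 = -1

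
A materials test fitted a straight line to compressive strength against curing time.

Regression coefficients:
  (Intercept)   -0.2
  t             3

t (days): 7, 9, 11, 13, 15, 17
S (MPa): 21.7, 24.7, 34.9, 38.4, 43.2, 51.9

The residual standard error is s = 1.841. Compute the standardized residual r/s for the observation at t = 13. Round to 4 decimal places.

-0.2173

Ŝ = -0.2 + 3·13 = 38.8
r = 38.4 − 38.8 = -0.4
r/s = -0.4 / 1.841 = -0.2173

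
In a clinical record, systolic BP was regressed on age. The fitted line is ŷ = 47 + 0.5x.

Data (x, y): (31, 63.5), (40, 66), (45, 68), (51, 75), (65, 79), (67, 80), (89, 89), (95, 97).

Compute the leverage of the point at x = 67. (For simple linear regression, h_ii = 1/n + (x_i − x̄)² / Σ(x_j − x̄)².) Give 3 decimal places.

x̄ = (31 + 40 + 45 + 51 + 65 + 67 + 89 + 95)/8 = 60.375
Σ(x − x̄)² = 862.891 + 415.141 + 236.391 + 87.8906 + 21.3906 + 43.8906 + 819.391 + 1198.89 = 3685.88
h = 1/8 + (6.625)²/3685.88 = 0.125 + 0.0119078 = 0.137

h = 0.137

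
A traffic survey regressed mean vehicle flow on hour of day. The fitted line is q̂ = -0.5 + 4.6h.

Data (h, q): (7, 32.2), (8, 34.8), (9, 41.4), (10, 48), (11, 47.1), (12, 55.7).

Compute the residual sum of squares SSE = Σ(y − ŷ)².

h=7: q̂ = -0.5 + 4.6·7 = 31.7; r = 32.2 − 31.7 = 0.5
h=8: q̂ = -0.5 + 4.6·8 = 36.3; r = 34.8 − 36.3 = -1.5
h=9: q̂ = -0.5 + 4.6·9 = 40.9; r = 41.4 − 40.9 = 0.5
h=10: q̂ = -0.5 + 4.6·10 = 45.5; r = 48 − 45.5 = 2.5
h=11: q̂ = -0.5 + 4.6·11 = 50.1; r = 47.1 − 50.1 = -3
h=12: q̂ = -0.5 + 4.6·12 = 54.7; r = 55.7 − 54.7 = 1
SSE = 0.25 + 2.25 + 0.25 + 6.25 + 9 + 1 = 19

SSE = 19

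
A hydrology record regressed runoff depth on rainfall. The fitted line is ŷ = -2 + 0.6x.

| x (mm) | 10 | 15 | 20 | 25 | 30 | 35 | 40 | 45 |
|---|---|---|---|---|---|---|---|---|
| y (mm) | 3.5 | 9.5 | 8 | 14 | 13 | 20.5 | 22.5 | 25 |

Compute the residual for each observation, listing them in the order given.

-0.5, 2.5, -2, 1, -3, 1.5, 0.5, 0

x=10: ŷ = -2 + 0.6·10 = 4; e = 3.5 − 4 = -0.5
x=15: ŷ = -2 + 0.6·15 = 7; e = 9.5 − 7 = 2.5
x=20: ŷ = -2 + 0.6·20 = 10; e = 8 − 10 = -2
x=25: ŷ = -2 + 0.6·25 = 13; e = 14 − 13 = 1
x=30: ŷ = -2 + 0.6·30 = 16; e = 13 − 16 = -3
x=35: ŷ = -2 + 0.6·35 = 19; e = 20.5 − 19 = 1.5
x=40: ŷ = -2 + 0.6·40 = 22; e = 22.5 − 22 = 0.5
x=45: ŷ = -2 + 0.6·45 = 25; e = 25 − 25 = 0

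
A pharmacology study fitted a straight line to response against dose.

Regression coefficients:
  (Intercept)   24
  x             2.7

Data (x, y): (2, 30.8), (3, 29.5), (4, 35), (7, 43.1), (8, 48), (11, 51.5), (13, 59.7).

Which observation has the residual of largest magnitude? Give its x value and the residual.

x=2: ŷ = 24 + 2.7·2 = 29.4; e = 30.8 − 29.4 = 1.4
x=3: ŷ = 24 + 2.7·3 = 32.1; e = 29.5 − 32.1 = -2.6
x=4: ŷ = 24 + 2.7·4 = 34.8; e = 35 − 34.8 = 0.2
x=7: ŷ = 24 + 2.7·7 = 42.9; e = 43.1 − 42.9 = 0.2
x=8: ŷ = 24 + 2.7·8 = 45.6; e = 48 − 45.6 = 2.4
x=11: ŷ = 24 + 2.7·11 = 53.7; e = 51.5 − 53.7 = -2.2
x=13: ŷ = 24 + 2.7·13 = 59.1; e = 59.7 − 59.1 = 0.6
Largest |e| is 2.6 at x = 3, residual -2.6.

x = 3, e = -2.6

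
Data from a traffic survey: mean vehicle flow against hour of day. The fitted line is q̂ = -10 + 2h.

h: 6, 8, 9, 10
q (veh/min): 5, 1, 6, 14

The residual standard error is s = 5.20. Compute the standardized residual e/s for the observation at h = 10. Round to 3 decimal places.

q̂ = -10 + 2·10 = 10
e = 14 − 10 = 4
e/s = 4 / 5.20 = 0.769

0.769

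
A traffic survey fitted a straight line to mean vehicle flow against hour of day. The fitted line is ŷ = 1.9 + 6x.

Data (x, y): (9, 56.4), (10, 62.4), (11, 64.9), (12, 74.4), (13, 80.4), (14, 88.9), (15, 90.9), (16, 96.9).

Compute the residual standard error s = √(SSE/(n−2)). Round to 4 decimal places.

s = 1.8708

x=9: ŷ = 1.9 + 6·9 = 55.9; e = 56.4 − 55.9 = 0.5
x=10: ŷ = 1.9 + 6·10 = 61.9; e = 62.4 − 61.9 = 0.5
x=11: ŷ = 1.9 + 6·11 = 67.9; e = 64.9 − 67.9 = -3
x=12: ŷ = 1.9 + 6·12 = 73.9; e = 74.4 − 73.9 = 0.5
x=13: ŷ = 1.9 + 6·13 = 79.9; e = 80.4 − 79.9 = 0.5
x=14: ŷ = 1.9 + 6·14 = 85.9; e = 88.9 − 85.9 = 3
x=15: ŷ = 1.9 + 6·15 = 91.9; e = 90.9 − 91.9 = -1
x=16: ŷ = 1.9 + 6·16 = 97.9; e = 96.9 − 97.9 = -1
SSE = 0.25 + 0.25 + 9 + 0.25 + 0.25 + 9 + 1 + 1 = 21
s = √(21/6) = √3.5 ≈ 1.8708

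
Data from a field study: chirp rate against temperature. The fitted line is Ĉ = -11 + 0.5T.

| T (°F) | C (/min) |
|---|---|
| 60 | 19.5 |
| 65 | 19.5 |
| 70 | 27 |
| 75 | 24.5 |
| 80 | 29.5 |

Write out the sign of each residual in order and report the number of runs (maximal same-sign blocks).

T=60: Ĉ = -11 + 0.5·60 = 19; e = 19.5 − 19 = 0.5
T=65: Ĉ = -11 + 0.5·65 = 21.5; e = 19.5 − 21.5 = -2
T=70: Ĉ = -11 + 0.5·70 = 24; e = 27 − 24 = 3
T=75: Ĉ = -11 + 0.5·75 = 26.5; e = 24.5 − 26.5 = -2
T=80: Ĉ = -11 + 0.5·80 = 29; e = 29.5 − 29 = 0.5
Signs: + − + − +
Runs: +×1, −×1, +×1, −×1, +×1 → 5

5 runs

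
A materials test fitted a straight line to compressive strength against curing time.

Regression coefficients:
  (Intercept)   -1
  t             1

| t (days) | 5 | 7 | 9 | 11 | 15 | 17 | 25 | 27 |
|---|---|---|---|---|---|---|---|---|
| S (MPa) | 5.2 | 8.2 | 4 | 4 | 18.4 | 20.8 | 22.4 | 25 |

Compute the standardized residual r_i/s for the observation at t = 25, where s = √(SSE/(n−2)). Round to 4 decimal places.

t=5: ŷ = -1 + 5 = 4; r = 5.2 − 4 = 1.2
t=7: ŷ = -1 + 7 = 6; r = 8.2 − 6 = 2.2
t=9: ŷ = -1 + 9 = 8; r = 4 − 8 = -4
t=11: ŷ = -1 + 11 = 10; r = 4 − 10 = -6
t=15: ŷ = -1 + 15 = 14; r = 18.4 − 14 = 4.4
t=17: ŷ = -1 + 17 = 16; r = 20.8 − 16 = 4.8
t=25: ŷ = -1 + 25 = 24; r = 22.4 − 24 = -1.6
t=27: ŷ = -1 + 27 = 26; r = 25 − 26 = -1
SSE = 1.44 + 4.84 + 16 + 36 + 19.36 + 23.04 + 2.56 + 1 = 104.24
s = √(104.24/6) = 4.16813
r/s = -1.6 / 4.16813 = -0.3839

-0.3839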